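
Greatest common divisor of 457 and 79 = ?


457 = 5 * 79 + 62
79 = 1 * 62 + 17
62 = 3 * 17 + 11
17 = 1 * 11 + 6
11 = 1 * 6 + 5
6 = 1 * 5 + 1
5 = 5 * 1 + 0
GCD = 1


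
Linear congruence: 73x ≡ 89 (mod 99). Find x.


GCD(73, 99) = 1, unique solution
a^(-1) mod 99 = 19
x = 19 * 89 mod 99 = 8

x ≡ 8 (mod 99)


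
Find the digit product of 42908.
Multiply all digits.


4 × 2 × 9 × 0 × 8 = 0


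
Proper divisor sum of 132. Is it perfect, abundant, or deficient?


Proper divisors: 1, 2, 3, 4, 6, 11, 12, 22, 33, 44, 66
Sum = 1 + 2 + 3 + 4 + 6 + 11 + 12 + 22 + 33 + 44 + 66 = 204
204 > 132 → abundant

s(132) = 204 (abundant)


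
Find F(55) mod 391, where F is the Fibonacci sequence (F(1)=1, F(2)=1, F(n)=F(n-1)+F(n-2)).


F(k) mod 391 for k=1..55:
1, 1, 2, 3, 5, 8, 13, 21, 34, 55, 89, 144, 233, 377, 219, 205, 33, 238, 271, 118, 389, 116, 114, 230, 344, 183, 136, 319, 64, 383, 56, 48, 104, 152, 256, 17, 273, 290, 172, 71, 243, 314, 166, 89, 255, 344, 208, 161, 369, 139, 117, 256, 373, 238, 220
F(55) mod 391 = 220


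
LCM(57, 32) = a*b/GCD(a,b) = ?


GCD(57, 32) = 1
LCM = 57*32/1 = 1824/1 = 1824

LCM = 1824


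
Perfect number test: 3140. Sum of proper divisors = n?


Proper divisors of 3140: 1, 2, 4, 5, 10, 20, 157, 314, 628, 785, 1570
Sum = 1 + 2 + 4 + 5 + 10 + 20 + 157 + 314 + 628 + 785 + 1570 = 3496

No, 3140 is not perfect (3496 ≠ 3140)


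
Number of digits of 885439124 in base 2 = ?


885439124 in base 2 = 110100110001101011101010010100
Number of digits = 30

30 digits (base 2)


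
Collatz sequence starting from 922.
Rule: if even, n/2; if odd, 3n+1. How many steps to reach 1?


922 → 461 → 1384 → 692 → 346 → 173 → 520 → 260 → 130 → 65 → 196 → 98 → 49 → 148 → 74 → 37 → 112 → 56 → 28 → 14 → 7 → 22 → 11 → 34 → 17 → 52 → 26 → 13 → 40 → 20 → 10 → 5 → 16 → 8 → 4 → 2 → 1
Total steps = 36

36 steps


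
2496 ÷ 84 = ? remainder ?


2496 = 84 * 29 + 60
Check: 2436 + 60 = 2496

q = 29, r = 60


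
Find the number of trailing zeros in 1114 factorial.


floor(1114/5) = 222
floor(1114/25) = 44
floor(1114/125) = 8
floor(1114/625) = 1
Total = 275

275 trailing zeros


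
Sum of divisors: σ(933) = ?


Divisors of 933: 1, 3, 311, 933
Sum = 1 + 3 + 311 + 933 = 1248

σ(933) = 1248


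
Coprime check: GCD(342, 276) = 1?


Euclidean algorithm:
342 = 1 * 276 + 66
276 = 4 * 66 + 12
66 = 5 * 12 + 6
12 = 2 * 6 + 0
GCD(342, 276) = 6

No, not coprime (GCD = 6)


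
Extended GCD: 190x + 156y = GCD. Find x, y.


Tabular extended Euclidean (each row: r = 190*s + 156*t):
r=190, s=1, t=0
r=156, s=0, t=1
q=1: r=34, s=1, t=-1   [190*(1) + 156*(-1) = 34]
q=4: r=20, s=-4, t=5   [190*(-4) + 156*(5) = 20]
q=1: r=14, s=5, t=-6   [190*(5) + 156*(-6) = 14]
q=1: r=6, s=-9, t=11   [190*(-9) + 156*(11) = 6]
q=2: r=2, s=23, t=-28   [190*(23) + 156*(-28) = 2]
q=3: r=0, s=-78, t=95   [190*(-78) + 156*(95) = 0]
GCD = 2; from the row with r=2: x=23, y=-28
Check: 190*(23) + 156*(-28) = 4370 - 4368 = 2

GCD = 2, x = 23, y = -28


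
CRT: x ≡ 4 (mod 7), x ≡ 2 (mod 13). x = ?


M = 7*13 = 91
M1 = M/7 = 13, M2 = M/13 = 7
M1^(-1) mod 7 = 6, M2^(-1) mod 13 = 2
x = 4*13*6 + 2*7*2 = 340
340 mod 91 = 67
Check: 67 mod 7 = 4 ✓, 67 mod 13 = 2 ✓

x ≡ 67 (mod 91)


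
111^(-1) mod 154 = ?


Use the extended Euclidean algorithm on (154, 111); each row r = 154*s + 111*t:
r=154, s=1, t=0
r=111, s=0, t=1
q=1: r=43, s=1, t=-1   [154*(1) + 111*(-1) = 43]
q=2: r=25, s=-2, t=3   [154*(-2) + 111*(3) = 25]
q=1: r=18, s=3, t=-4   [154*(3) + 111*(-4) = 18]
q=1: r=7, s=-5, t=7   [154*(-5) + 111*(7) = 7]
q=2: r=4, s=13, t=-18   [154*(13) + 111*(-18) = 4]
q=1: r=3, s=-18, t=25   [154*(-18) + 111*(25) = 3]
q=1: r=1, s=31, t=-43   [154*(31) + 111*(-43) = 1]
q=3: r=0, s=-111, t=154   [154*(-111) + 111*(154) = 0]
GCD = 1 with t = -43, so 111*(-43) ≡ 1 (mod 154)
Inverse = -43 mod 154 = 111
Check: 111 * 111 = 12321 ≡ 1 (mod 154)

111^(-1) ≡ 111 (mod 154)


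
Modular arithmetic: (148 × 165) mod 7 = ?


148 × 165 = 24420
24420 mod 7 = 4


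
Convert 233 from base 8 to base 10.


233 (base 8) = 155 (decimal)
155 (decimal) = 155 (base 10)


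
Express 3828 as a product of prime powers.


3828 / 2 = 1914
1914 / 2 = 957
957 / 3 = 319
319 / 11 = 29
29 / 29 = 1
3828 = 2^2 × 3 × 11 × 29


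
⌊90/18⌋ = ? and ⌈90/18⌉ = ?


90/18 = 5.0000
floor = 5
ceil = 5

floor = 5, ceil = 5


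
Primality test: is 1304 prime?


1304 / 2 = 652 (exact division)
1304 is NOT prime.

No, 1304 is not prime


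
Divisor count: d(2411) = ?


2411 = 2411^1
d(2411) = (1+1) = 2

2 divisors


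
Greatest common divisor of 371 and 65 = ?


371 = 5 * 65 + 46
65 = 1 * 46 + 19
46 = 2 * 19 + 8
19 = 2 * 8 + 3
8 = 2 * 3 + 2
3 = 1 * 2 + 1
2 = 2 * 1 + 0
GCD = 1


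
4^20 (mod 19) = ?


4^1 mod 19 = 4
4^2 mod 19 = 16
4^3 mod 19 = 7
4^4 mod 19 = 9
4^5 mod 19 = 17
4^6 mod 19 = 11
4^7 mod 19 = 6
4^8 mod 19 = 5
4^9 mod 19 = 1
4^10 mod 19 = 4
4^11 mod 19 = 16
4^12 mod 19 = 7
4^13 mod 19 = 9
4^14 mod 19 = 17
4^15 mod 19 = 11
4^16 mod 19 = 6
4^17 mod 19 = 5
4^18 mod 19 = 1
4^19 mod 19 = 4
4^20 mod 19 = 16


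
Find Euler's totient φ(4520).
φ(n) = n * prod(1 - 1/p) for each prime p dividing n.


4520 = 2^3 × 5 × 113
Prime factors: 2, 5, 113
φ(4520) = 4520 × (1-1/2) × (1-1/5) × (1-1/113)
= 4520 × 1/2 × 4/5 × 112/113 = 1792

φ(4520) = 1792


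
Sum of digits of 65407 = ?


6 + 5 + 4 + 0 + 7 = 22


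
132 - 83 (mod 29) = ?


132 - 83 = 49
49 mod 29 = 20


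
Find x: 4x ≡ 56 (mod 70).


GCD(4, 70) = 2 divides 56
Divide: 2x ≡ 28 (mod 35)
x ≡ 14 (mod 35)


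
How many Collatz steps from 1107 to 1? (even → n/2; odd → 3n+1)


1107 → 3322 → 1661 → 4984 → 2492 → 1246 → 623 → 1870 → 935 → 2806 → 1403 → 4210 → 2105 → 6316 → 3158 → 1579 → 4738 → 2369 → 7108 → 3554 → 1777 → 5332 → 2666 → 1333 → 4000 → 2000 → 1000 → 500 → 250 → 125 → 376 → 188 → 94 → 47 → 142 → 71 → 214 → 107 → 322 → 161 → 484 → 242 → 121 → 364 → 182 → 91 → 274 → 137 → 412 → 206 → 103 → 310 → 155 → 466 → 233 → 700 → 350 → 175 → 526 → 263 → 790 → 395 → 1186 → 593 → 1780 → 890 → 445 → 1336 → 668 → 334 → 167 → 502 → 251 → 754 → 377 → 1132 → 566 → 283 → 850 → 425 → 1276 → 638 → 319 → 958 → 479 → 1438 → 719 → 2158 → 1079 → 3238 → 1619 → 4858 → 2429 → 7288 → 3644 → 1822 → 911 → 2734 → 1367 → 4102 → 2051 → 6154 → 3077 → 9232 → 4616 → 2308 → 1154 → 577 → 1732 → 866 → 433 → 1300 → 650 → 325 → 976 → 488 → 244 → 122 → 61 → 184 → 92 → 46 → 23 → 70 → 35 → 106 → 53 → 160 → 80 → 40 → 20 → 10 → 5 → 16 → 8 → 4 → 2 → 1
Total steps = 137

137 steps


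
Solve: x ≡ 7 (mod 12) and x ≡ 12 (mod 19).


M = 12*19 = 228
M1 = M/12 = 19, M2 = M/19 = 12
M1^(-1) mod 12 = 7, M2^(-1) mod 19 = 8
x = 7*19*7 + 12*12*8 = 2083
2083 mod 228 = 31
Check: 31 mod 12 = 7 ✓, 31 mod 19 = 12 ✓

x ≡ 31 (mod 228)


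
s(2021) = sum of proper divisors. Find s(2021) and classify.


Proper divisors: 1, 43, 47
Sum = 1 + 43 + 47 = 91
91 < 2021 → deficient

s(2021) = 91 (deficient)


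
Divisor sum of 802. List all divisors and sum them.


Divisors of 802: 1, 2, 401, 802
Sum = 1 + 2 + 401 + 802 = 1206

σ(802) = 1206


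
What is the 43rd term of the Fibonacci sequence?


Sequence: 1, 1, 2, 3, 5, 8, 13, 21, 34, 55, 89, 144, 233, 377, 610, 987, 1597, 2584, 4181, 6765, 10946, 17711, 28657, 46368, 75025, 121393, 196418, 317811, 514229, 832040, 1346269, 2178309, 3524578, 5702887, 9227465, 14930352, 24157817, 39088169, 63245986, 102334155, 165580141, 267914296, 433494437
F(43) = 433494437


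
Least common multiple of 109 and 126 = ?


GCD(109, 126) = 1
LCM = 109*126/1 = 13734/1 = 13734

LCM = 13734


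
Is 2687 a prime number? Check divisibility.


Check divisors up to sqrt(2687) = 51.8363
No divisors found.
2687 is prime.

Yes, 2687 is prime


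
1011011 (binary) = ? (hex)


1011011 (base 2) = 91 (decimal)
91 (decimal) = 5B (base 16)


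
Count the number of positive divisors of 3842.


3842 = 2^1 × 17^1 × 113^1
d(3842) = (1+1) × (1+1) × (1+1) = 8

8 divisors


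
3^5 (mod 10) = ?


3^1 mod 10 = 3
3^2 mod 10 = 9
3^3 mod 10 = 7
3^4 mod 10 = 1
3^5 mod 10 = 3


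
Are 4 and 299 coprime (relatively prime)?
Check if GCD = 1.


Euclidean algorithm:
299 = 74 * 4 + 3
4 = 1 * 3 + 1
3 = 3 * 1 + 0
GCD(4, 299) = 1

Yes, coprime (GCD = 1)


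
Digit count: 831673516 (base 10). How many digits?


831673516 has 9 digits in base 10
floor(log10(831673516)) + 1 = floor(8.9200) + 1 = 9

9 digits (base 10)


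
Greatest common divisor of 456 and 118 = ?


456 = 3 * 118 + 102
118 = 1 * 102 + 16
102 = 6 * 16 + 6
16 = 2 * 6 + 4
6 = 1 * 4 + 2
4 = 2 * 2 + 0
GCD = 2


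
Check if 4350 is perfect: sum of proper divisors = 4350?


Proper divisors of 4350: 1, 2, 3, 5, 6, 10, 15, 25, 29, 30, 50, 58, 75, 87, 145, 150, 174, 290, 435, 725, 870, 1450, 2175
Sum = 1 + 2 + 3 + 5 + 6 + 10 + 15 + 25 + 29 + 30 + 50 + 58 + 75 + 87 + 145 + 150 + 174 + 290 + 435 + 725 + 870 + 1450 + 2175 = 6810

No, 4350 is not perfect (6810 ≠ 4350)


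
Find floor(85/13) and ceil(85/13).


85/13 = 6.5385
floor = 6
ceil = 7

floor = 6, ceil = 7


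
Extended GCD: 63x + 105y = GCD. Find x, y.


Tabular extended Euclidean (each row: r = 63*s + 105*t):
r=63, s=1, t=0
r=105, s=0, t=1
q=0: r=63, s=1, t=0   [63*(1) + 105*(0) = 63]
q=1: r=42, s=-1, t=1   [63*(-1) + 105*(1) = 42]
q=1: r=21, s=2, t=-1   [63*(2) + 105*(-1) = 21]
q=2: r=0, s=-5, t=3   [63*(-5) + 105*(3) = 0]
GCD = 21; from the row with r=21: x=2, y=-1
Check: 63*(2) + 105*(-1) = 126 - 105 = 21

GCD = 21, x = 2, y = -1


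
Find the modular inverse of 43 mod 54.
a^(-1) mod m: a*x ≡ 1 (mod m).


Use the extended Euclidean algorithm on (54, 43); each row r = 54*s + 43*t:
r=54, s=1, t=0
r=43, s=0, t=1
q=1: r=11, s=1, t=-1   [54*(1) + 43*(-1) = 11]
q=3: r=10, s=-3, t=4   [54*(-3) + 43*(4) = 10]
q=1: r=1, s=4, t=-5   [54*(4) + 43*(-5) = 1]
q=10: r=0, s=-43, t=54   [54*(-43) + 43*(54) = 0]
GCD = 1 with t = -5, so 43*(-5) ≡ 1 (mod 54)
Inverse = -5 mod 54 = 49
Check: 43 * 49 = 2107 ≡ 1 (mod 54)

43^(-1) ≡ 49 (mod 54)


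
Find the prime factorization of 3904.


3904 / 2 = 1952
1952 / 2 = 976
976 / 2 = 488
488 / 2 = 244
244 / 2 = 122
122 / 2 = 61
61 / 61 = 1
3904 = 2^6 × 61


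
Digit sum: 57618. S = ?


5 + 7 + 6 + 1 + 8 = 27


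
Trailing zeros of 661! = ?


floor(661/5) = 132
floor(661/25) = 26
floor(661/125) = 5
floor(661/625) = 1
Total = 164

164 trailing zeros


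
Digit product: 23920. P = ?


2 × 3 × 9 × 2 × 0 = 0


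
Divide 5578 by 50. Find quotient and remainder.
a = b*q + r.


5578 = 50 * 111 + 28
Check: 5550 + 28 = 5578

q = 111, r = 28


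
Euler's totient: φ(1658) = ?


1658 = 2 × 829
Prime factors: 2, 829
φ(1658) = 1658 × (1-1/2) × (1-1/829)
= 1658 × 1/2 × 828/829 = 828

φ(1658) = 828


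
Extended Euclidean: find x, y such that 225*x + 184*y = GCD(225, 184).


Tabular extended Euclidean (each row: r = 225*s + 184*t):
r=225, s=1, t=0
r=184, s=0, t=1
q=1: r=41, s=1, t=-1   [225*(1) + 184*(-1) = 41]
q=4: r=20, s=-4, t=5   [225*(-4) + 184*(5) = 20]
q=2: r=1, s=9, t=-11   [225*(9) + 184*(-11) = 1]
q=20: r=0, s=-184, t=225   [225*(-184) + 184*(225) = 0]
GCD = 1; from the row with r=1: x=9, y=-11
Check: 225*(9) + 184*(-11) = 2025 - 2024 = 1

GCD = 1, x = 9, y = -11


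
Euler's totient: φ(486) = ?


486 = 2 × 3^5
Prime factors: 2, 3
φ(486) = 486 × (1-1/2) × (1-1/3)
= 486 × 1/2 × 2/3 = 162

φ(486) = 162


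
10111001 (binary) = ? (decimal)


10111001 (base 2) = 185 (decimal)
185 (decimal) = 185 (base 10)


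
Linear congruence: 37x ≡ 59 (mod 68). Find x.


GCD(37, 68) = 1, unique solution
a^(-1) mod 68 = 57
x = 57 * 59 mod 68 = 31

x ≡ 31 (mod 68)


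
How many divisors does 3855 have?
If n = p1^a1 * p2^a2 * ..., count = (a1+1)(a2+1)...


3855 = 3^1 × 5^1 × 257^1
d(3855) = (1+1) × (1+1) × (1+1) = 8

8 divisors


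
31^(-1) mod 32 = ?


Use the extended Euclidean algorithm on (32, 31); each row r = 32*s + 31*t:
r=32, s=1, t=0
r=31, s=0, t=1
q=1: r=1, s=1, t=-1   [32*(1) + 31*(-1) = 1]
q=31: r=0, s=-31, t=32   [32*(-31) + 31*(32) = 0]
GCD = 1 with t = -1, so 31*(-1) ≡ 1 (mod 32)
Inverse = -1 mod 32 = 31
Check: 31 * 31 = 961 ≡ 1 (mod 32)

31^(-1) ≡ 31 (mod 32)


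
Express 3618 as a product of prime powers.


3618 / 2 = 1809
1809 / 3 = 603
603 / 3 = 201
201 / 3 = 67
67 / 67 = 1
3618 = 2 × 3^3 × 67


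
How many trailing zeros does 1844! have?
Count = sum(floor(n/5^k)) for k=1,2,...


floor(1844/5) = 368
floor(1844/25) = 73
floor(1844/125) = 14
floor(1844/625) = 2
Total = 457

457 trailing zeros


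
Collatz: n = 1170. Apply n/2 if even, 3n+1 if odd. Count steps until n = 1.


1170 → 585 → 1756 → 878 → 439 → 1318 → 659 → 1978 → 989 → 2968 → 1484 → 742 → 371 → 1114 → 557 → 1672 → 836 → 418 → 209 → 628 → 314 → 157 → 472 → 236 → 118 → 59 → 178 → 89 → 268 → 134 → 67 → 202 → 101 → 304 → 152 → 76 → 38 → 19 → 58 → 29 → 88 → 44 → 22 → 11 → 34 → 17 → 52 → 26 → 13 → 40 → 20 → 10 → 5 → 16 → 8 → 4 → 2 → 1
Total steps = 57

57 steps


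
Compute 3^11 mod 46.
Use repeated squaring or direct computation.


3^1 mod 46 = 3
3^2 mod 46 = 9
3^3 mod 46 = 27
3^4 mod 46 = 35
3^5 mod 46 = 13
3^6 mod 46 = 39
3^7 mod 46 = 25
3^8 mod 46 = 29
3^9 mod 46 = 41
3^10 mod 46 = 31
3^11 mod 46 = 1


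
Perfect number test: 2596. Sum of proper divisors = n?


Proper divisors of 2596: 1, 2, 4, 11, 22, 44, 59, 118, 236, 649, 1298
Sum = 1 + 2 + 4 + 11 + 22 + 44 + 59 + 118 + 236 + 649 + 1298 = 2444

No, 2596 is not perfect (2444 ≠ 2596)


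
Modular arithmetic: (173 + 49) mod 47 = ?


173 + 49 = 222
222 mod 47 = 34


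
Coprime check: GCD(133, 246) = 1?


Euclidean algorithm:
246 = 1 * 133 + 113
133 = 1 * 113 + 20
113 = 5 * 20 + 13
20 = 1 * 13 + 7
13 = 1 * 7 + 6
7 = 1 * 6 + 1
6 = 6 * 1 + 0
GCD(133, 246) = 1

Yes, coprime (GCD = 1)


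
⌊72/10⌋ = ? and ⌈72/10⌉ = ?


72/10 = 7.2000
floor = 7
ceil = 8

floor = 7, ceil = 8


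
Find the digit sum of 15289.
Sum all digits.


1 + 5 + 2 + 8 + 9 = 25


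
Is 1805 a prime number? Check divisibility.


1805 / 5 = 361 (exact division)
1805 is NOT prime.

No, 1805 is not prime


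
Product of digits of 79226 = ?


7 × 9 × 2 × 2 × 6 = 1512


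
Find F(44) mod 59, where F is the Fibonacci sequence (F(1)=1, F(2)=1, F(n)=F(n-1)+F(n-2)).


F(k) mod 59 for k=1..44:
1, 1, 2, 3, 5, 8, 13, 21, 34, 55, 30, 26, 56, 23, 20, 43, 4, 47, 51, 39, 31, 11, 42, 53, 36, 30, 7, 37, 44, 22, 7, 29, 36, 6, 42, 48, 31, 20, 51, 12, 4, 16, 20, 36
F(44) mod 59 = 36


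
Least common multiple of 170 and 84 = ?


GCD(170, 84) = 2
LCM = 170*84/2 = 14280/2 = 7140

LCM = 7140


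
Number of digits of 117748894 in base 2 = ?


117748894 in base 2 = 111000001001011010010011110
Number of digits = 27

27 digits (base 2)


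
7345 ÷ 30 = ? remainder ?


7345 = 30 * 244 + 25
Check: 7320 + 25 = 7345

q = 244, r = 25


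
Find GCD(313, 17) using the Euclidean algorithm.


313 = 18 * 17 + 7
17 = 2 * 7 + 3
7 = 2 * 3 + 1
3 = 3 * 1 + 0
GCD = 1


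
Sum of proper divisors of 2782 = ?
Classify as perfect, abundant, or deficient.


Proper divisors: 1, 2, 13, 26, 107, 214, 1391
Sum = 1 + 2 + 13 + 26 + 107 + 214 + 1391 = 1754
1754 < 2782 → deficient

s(2782) = 1754 (deficient)


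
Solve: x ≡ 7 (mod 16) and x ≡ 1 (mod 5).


M = 16*5 = 80
M1 = M/16 = 5, M2 = M/5 = 16
M1^(-1) mod 16 = 13, M2^(-1) mod 5 = 1
x = 7*5*13 + 1*16*1 = 471
471 mod 80 = 71
Check: 71 mod 16 = 7 ✓, 71 mod 5 = 1 ✓

x ≡ 71 (mod 80)


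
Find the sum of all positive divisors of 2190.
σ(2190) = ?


Divisors of 2190: 1, 2, 3, 5, 6, 10, 15, 30, 73, 146, 219, 365, 438, 730, 1095, 2190
Sum = 1 + 2 + 3 + 5 + 6 + 10 + 15 + 30 + 73 + 146 + 219 + 365 + 438 + 730 + 1095 + 2190 = 5328

σ(2190) = 5328


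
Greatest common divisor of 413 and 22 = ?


413 = 18 * 22 + 17
22 = 1 * 17 + 5
17 = 3 * 5 + 2
5 = 2 * 2 + 1
2 = 2 * 1 + 0
GCD = 1


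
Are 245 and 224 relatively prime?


Euclidean algorithm:
245 = 1 * 224 + 21
224 = 10 * 21 + 14
21 = 1 * 14 + 7
14 = 2 * 7 + 0
GCD(245, 224) = 7

No, not coprime (GCD = 7)


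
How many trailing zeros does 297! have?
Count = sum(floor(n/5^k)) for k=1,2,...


floor(297/5) = 59
floor(297/25) = 11
floor(297/125) = 2
Total = 72

72 trailing zeros


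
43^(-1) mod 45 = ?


Use the extended Euclidean algorithm on (45, 43); each row r = 45*s + 43*t:
r=45, s=1, t=0
r=43, s=0, t=1
q=1: r=2, s=1, t=-1   [45*(1) + 43*(-1) = 2]
q=21: r=1, s=-21, t=22   [45*(-21) + 43*(22) = 1]
q=2: r=0, s=43, t=-45   [45*(43) + 43*(-45) = 0]
GCD = 1 with t = 22, so 43*(22) ≡ 1 (mod 45)
Inverse = 22 mod 45 = 22
Check: 43 * 22 = 946 ≡ 1 (mod 45)

43^(-1) ≡ 22 (mod 45)


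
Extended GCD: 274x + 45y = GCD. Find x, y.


Tabular extended Euclidean (each row: r = 274*s + 45*t):
r=274, s=1, t=0
r=45, s=0, t=1
q=6: r=4, s=1, t=-6   [274*(1) + 45*(-6) = 4]
q=11: r=1, s=-11, t=67   [274*(-11) + 45*(67) = 1]
q=4: r=0, s=45, t=-274   [274*(45) + 45*(-274) = 0]
GCD = 1; from the row with r=1: x=-11, y=67
Check: 274*(-11) + 45*(67) = -3014 + 3015 = 1

GCD = 1, x = -11, y = 67


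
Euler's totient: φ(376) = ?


376 = 2^3 × 47
Prime factors: 2, 47
φ(376) = 376 × (1-1/2) × (1-1/47)
= 376 × 1/2 × 46/47 = 184

φ(376) = 184


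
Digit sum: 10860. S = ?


1 + 0 + 8 + 6 + 0 = 15


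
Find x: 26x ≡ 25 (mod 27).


GCD(26, 27) = 1, unique solution
a^(-1) mod 27 = 26
x = 26 * 25 mod 27 = 2

x ≡ 2 (mod 27)


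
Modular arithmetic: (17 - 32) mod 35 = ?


17 - 32 = -15
-15 mod 35 = 20


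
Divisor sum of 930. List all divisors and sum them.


Divisors of 930: 1, 2, 3, 5, 6, 10, 15, 30, 31, 62, 93, 155, 186, 310, 465, 930
Sum = 1 + 2 + 3 + 5 + 6 + 10 + 15 + 30 + 31 + 62 + 93 + 155 + 186 + 310 + 465 + 930 = 2304

σ(930) = 2304


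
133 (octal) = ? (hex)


133 (base 8) = 91 (decimal)
91 (decimal) = 5B (base 16)


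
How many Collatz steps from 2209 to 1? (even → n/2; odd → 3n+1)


2209 → 6628 → 3314 → 1657 → 4972 → 2486 → 1243 → 3730 → 1865 → 5596 → 2798 → 1399 → 4198 → 2099 → 6298 → 3149 → 9448 → 4724 → 2362 → 1181 → 3544 → 1772 → 886 → 443 → 1330 → 665 → 1996 → 998 → 499 → 1498 → 749 → 2248 → 1124 → 562 → 281 → 844 → 422 → 211 → 634 → 317 → 952 → 476 → 238 → 119 → 358 → 179 → 538 → 269 → 808 → 404 → 202 → 101 → 304 → 152 → 76 → 38 → 19 → 58 → 29 → 88 → 44 → 22 → 11 → 34 → 17 → 52 → 26 → 13 → 40 → 20 → 10 → 5 → 16 → 8 → 4 → 2 → 1
Total steps = 76

76 steps


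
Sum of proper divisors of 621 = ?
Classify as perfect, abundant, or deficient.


Proper divisors: 1, 3, 9, 23, 27, 69, 207
Sum = 1 + 3 + 9 + 23 + 27 + 69 + 207 = 339
339 < 621 → deficient

s(621) = 339 (deficient)


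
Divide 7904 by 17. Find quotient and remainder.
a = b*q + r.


7904 = 17 * 464 + 16
Check: 7888 + 16 = 7904

q = 464, r = 16


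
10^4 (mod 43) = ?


10^1 mod 43 = 10
10^2 mod 43 = 14
10^3 mod 43 = 11
10^4 mod 43 = 24


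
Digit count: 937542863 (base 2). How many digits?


937542863 in base 2 = 110111111000011100010011001111
Number of digits = 30

30 digits (base 2)


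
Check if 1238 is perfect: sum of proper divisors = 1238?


Proper divisors of 1238: 1, 2, 619
Sum = 1 + 2 + 619 = 622

No, 1238 is not perfect (622 ≠ 1238)


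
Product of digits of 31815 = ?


3 × 1 × 8 × 1 × 5 = 120


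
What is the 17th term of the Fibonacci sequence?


Sequence: 1, 1, 2, 3, 5, 8, 13, 21, 34, 55, 89, 144, 233, 377, 610, 987, 1597
F(17) = 1597


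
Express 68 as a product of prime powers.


68 / 2 = 34
34 / 2 = 17
17 / 17 = 1
68 = 2^2 × 17


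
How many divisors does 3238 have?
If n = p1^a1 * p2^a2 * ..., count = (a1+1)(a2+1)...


3238 = 2^1 × 1619^1
d(3238) = (1+1) × (1+1) = 4

4 divisors


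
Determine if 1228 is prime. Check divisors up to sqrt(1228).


1228 / 2 = 614 (exact division)
1228 is NOT prime.

No, 1228 is not prime


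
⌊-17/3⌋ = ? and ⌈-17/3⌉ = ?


-17/3 = -5.6667
floor = -6
ceil = -5

floor = -6, ceil = -5


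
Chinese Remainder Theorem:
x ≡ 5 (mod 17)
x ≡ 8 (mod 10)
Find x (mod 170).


M = 17*10 = 170
M1 = M/17 = 10, M2 = M/10 = 17
M1^(-1) mod 17 = 12, M2^(-1) mod 10 = 3
x = 5*10*12 + 8*17*3 = 1008
1008 mod 170 = 158
Check: 158 mod 17 = 5 ✓, 158 mod 10 = 8 ✓

x ≡ 158 (mod 170)


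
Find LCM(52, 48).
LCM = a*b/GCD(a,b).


GCD(52, 48) = 4
LCM = 52*48/4 = 2496/4 = 624

LCM = 624


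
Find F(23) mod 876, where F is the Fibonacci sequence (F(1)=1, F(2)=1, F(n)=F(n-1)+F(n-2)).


F(k) mod 876 for k=1..23:
1, 1, 2, 3, 5, 8, 13, 21, 34, 55, 89, 144, 233, 377, 610, 111, 721, 832, 677, 633, 434, 191, 625
F(23) mod 876 = 625


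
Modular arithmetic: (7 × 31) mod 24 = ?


7 × 31 = 217
217 mod 24 = 1


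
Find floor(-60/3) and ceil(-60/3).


-60/3 = -20.0000
floor = -20
ceil = -20

floor = -20, ceil = -20


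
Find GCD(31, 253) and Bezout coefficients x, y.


Tabular extended Euclidean (each row: r = 31*s + 253*t):
r=31, s=1, t=0
r=253, s=0, t=1
q=0: r=31, s=1, t=0   [31*(1) + 253*(0) = 31]
q=8: r=5, s=-8, t=1   [31*(-8) + 253*(1) = 5]
q=6: r=1, s=49, t=-6   [31*(49) + 253*(-6) = 1]
q=5: r=0, s=-253, t=31   [31*(-253) + 253*(31) = 0]
GCD = 1; from the row with r=1: x=49, y=-6
Check: 31*(49) + 253*(-6) = 1519 - 1518 = 1

GCD = 1, x = 49, y = -6


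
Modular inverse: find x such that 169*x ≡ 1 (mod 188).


Use the extended Euclidean algorithm on (188, 169); each row r = 188*s + 169*t:
r=188, s=1, t=0
r=169, s=0, t=1
q=1: r=19, s=1, t=-1   [188*(1) + 169*(-1) = 19]
q=8: r=17, s=-8, t=9   [188*(-8) + 169*(9) = 17]
q=1: r=2, s=9, t=-10   [188*(9) + 169*(-10) = 2]
q=8: r=1, s=-80, t=89   [188*(-80) + 169*(89) = 1]
q=2: r=0, s=169, t=-188   [188*(169) + 169*(-188) = 0]
GCD = 1 with t = 89, so 169*(89) ≡ 1 (mod 188)
Inverse = 89 mod 188 = 89
Check: 169 * 89 = 15041 ≡ 1 (mod 188)

169^(-1) ≡ 89 (mod 188)


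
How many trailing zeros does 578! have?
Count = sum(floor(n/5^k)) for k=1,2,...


floor(578/5) = 115
floor(578/25) = 23
floor(578/125) = 4
Total = 142

142 trailing zeros


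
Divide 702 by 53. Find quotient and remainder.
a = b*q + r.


702 = 53 * 13 + 13
Check: 689 + 13 = 702

q = 13, r = 13


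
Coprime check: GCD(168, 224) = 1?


Euclidean algorithm:
224 = 1 * 168 + 56
168 = 3 * 56 + 0
GCD(168, 224) = 56

No, not coprime (GCD = 56)


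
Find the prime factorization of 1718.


1718 / 2 = 859
859 / 859 = 1
1718 = 2 × 859


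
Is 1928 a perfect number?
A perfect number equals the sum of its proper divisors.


Proper divisors of 1928: 1, 2, 4, 8, 241, 482, 964
Sum = 1 + 2 + 4 + 8 + 241 + 482 + 964 = 1702

No, 1928 is not perfect (1702 ≠ 1928)


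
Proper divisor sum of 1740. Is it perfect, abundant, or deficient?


Proper divisors: 1, 2, 3, 4, 5, 6, 10, 12, 15, 20, 29, 30, 58, 60, 87, 116, 145, 174, 290, 348, 435, 580, 870
Sum = 1 + 2 + 3 + 4 + 5 + 6 + 10 + 12 + 15 + 20 + 29 + 30 + 58 + 60 + 87 + 116 + 145 + 174 + 290 + 348 + 435 + 580 + 870 = 3300
3300 > 1740 → abundant

s(1740) = 3300 (abundant)


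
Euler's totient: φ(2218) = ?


2218 = 2 × 1109
Prime factors: 2, 1109
φ(2218) = 2218 × (1-1/2) × (1-1/1109)
= 2218 × 1/2 × 1108/1109 = 1108

φ(2218) = 1108


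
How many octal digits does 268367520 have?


268367520 in base 8 = 1777573240
Number of digits = 10

10 digits (base 8)


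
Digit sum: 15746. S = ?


1 + 5 + 7 + 4 + 6 = 23


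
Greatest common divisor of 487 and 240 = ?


487 = 2 * 240 + 7
240 = 34 * 7 + 2
7 = 3 * 2 + 1
2 = 2 * 1 + 0
GCD = 1


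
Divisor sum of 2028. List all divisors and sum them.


Divisors of 2028: 1, 2, 3, 4, 6, 12, 13, 26, 39, 52, 78, 156, 169, 338, 507, 676, 1014, 2028
Sum = 1 + 2 + 3 + 4 + 6 + 12 + 13 + 26 + 39 + 52 + 78 + 156 + 169 + 338 + 507 + 676 + 1014 + 2028 = 5124

σ(2028) = 5124


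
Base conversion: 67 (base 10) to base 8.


67 (base 10) = 67 (decimal)
67 (decimal) = 103 (base 8)


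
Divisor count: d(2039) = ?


2039 = 2039^1
d(2039) = (1+1) = 2

2 divisors


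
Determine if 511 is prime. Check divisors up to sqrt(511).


511 / 7 = 73 (exact division)
511 is NOT prime.

No, 511 is not prime


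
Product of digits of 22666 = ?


2 × 2 × 6 × 6 × 6 = 864


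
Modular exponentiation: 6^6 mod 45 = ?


6^1 mod 45 = 6
6^2 mod 45 = 36
6^3 mod 45 = 36
6^4 mod 45 = 36
6^5 mod 45 = 36
6^6 mod 45 = 36


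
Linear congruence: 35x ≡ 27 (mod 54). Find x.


GCD(35, 54) = 1, unique solution
a^(-1) mod 54 = 17
x = 17 * 27 mod 54 = 27

x ≡ 27 (mod 54)


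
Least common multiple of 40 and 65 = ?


GCD(40, 65) = 5
LCM = 40*65/5 = 2600/5 = 520

LCM = 520


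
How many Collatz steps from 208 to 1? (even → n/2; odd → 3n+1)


208 → 104 → 52 → 26 → 13 → 40 → 20 → 10 → 5 → 16 → 8 → 4 → 2 → 1
Total steps = 13

13 steps


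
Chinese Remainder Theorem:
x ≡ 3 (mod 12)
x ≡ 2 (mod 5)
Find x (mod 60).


M = 12*5 = 60
M1 = M/12 = 5, M2 = M/5 = 12
M1^(-1) mod 12 = 5, M2^(-1) mod 5 = 3
x = 3*5*5 + 2*12*3 = 147
147 mod 60 = 27
Check: 27 mod 12 = 3 ✓, 27 mod 5 = 2 ✓

x ≡ 27 (mod 60)


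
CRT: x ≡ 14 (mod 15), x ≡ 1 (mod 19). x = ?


M = 15*19 = 285
M1 = M/15 = 19, M2 = M/19 = 15
M1^(-1) mod 15 = 4, M2^(-1) mod 19 = 14
x = 14*19*4 + 1*15*14 = 1274
1274 mod 285 = 134
Check: 134 mod 15 = 14 ✓, 134 mod 19 = 1 ✓

x ≡ 134 (mod 285)


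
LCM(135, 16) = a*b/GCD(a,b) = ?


GCD(135, 16) = 1
LCM = 135*16/1 = 2160/1 = 2160

LCM = 2160


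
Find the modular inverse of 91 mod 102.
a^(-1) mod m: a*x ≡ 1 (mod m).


Use the extended Euclidean algorithm on (102, 91); each row r = 102*s + 91*t:
r=102, s=1, t=0
r=91, s=0, t=1
q=1: r=11, s=1, t=-1   [102*(1) + 91*(-1) = 11]
q=8: r=3, s=-8, t=9   [102*(-8) + 91*(9) = 3]
q=3: r=2, s=25, t=-28   [102*(25) + 91*(-28) = 2]
q=1: r=1, s=-33, t=37   [102*(-33) + 91*(37) = 1]
q=2: r=0, s=91, t=-102   [102*(91) + 91*(-102) = 0]
GCD = 1 with t = 37, so 91*(37) ≡ 1 (mod 102)
Inverse = 37 mod 102 = 37
Check: 91 * 37 = 3367 ≡ 1 (mod 102)

91^(-1) ≡ 37 (mod 102)


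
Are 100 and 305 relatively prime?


Euclidean algorithm:
305 = 3 * 100 + 5
100 = 20 * 5 + 0
GCD(100, 305) = 5

No, not coprime (GCD = 5)


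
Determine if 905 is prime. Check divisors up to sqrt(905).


905 / 5 = 181 (exact division)
905 is NOT prime.

No, 905 is not prime


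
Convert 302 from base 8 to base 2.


302 (base 8) = 194 (decimal)
194 (decimal) = 11000010 (base 2)


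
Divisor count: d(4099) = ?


4099 = 4099^1
d(4099) = (1+1) = 2

2 divisors


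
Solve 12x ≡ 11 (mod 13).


GCD(12, 13) = 1, unique solution
a^(-1) mod 13 = 12
x = 12 * 11 mod 13 = 2

x ≡ 2 (mod 13)


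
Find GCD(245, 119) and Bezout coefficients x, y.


Tabular extended Euclidean (each row: r = 245*s + 119*t):
r=245, s=1, t=0
r=119, s=0, t=1
q=2: r=7, s=1, t=-2   [245*(1) + 119*(-2) = 7]
q=17: r=0, s=-17, t=35   [245*(-17) + 119*(35) = 0]
GCD = 7; from the row with r=7: x=1, y=-2
Check: 245*(1) + 119*(-2) = 245 - 238 = 7

GCD = 7, x = 1, y = -2


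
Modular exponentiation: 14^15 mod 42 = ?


14^1 mod 42 = 14
14^2 mod 42 = 28
14^3 mod 42 = 14
14^4 mod 42 = 28
14^5 mod 42 = 14
14^6 mod 42 = 28
14^7 mod 42 = 14
14^8 mod 42 = 28
14^9 mod 42 = 14
14^10 mod 42 = 28
14^11 mod 42 = 14
14^12 mod 42 = 28
14^13 mod 42 = 14
14^14 mod 42 = 28
14^15 mod 42 = 14


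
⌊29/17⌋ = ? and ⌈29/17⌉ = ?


29/17 = 1.7059
floor = 1
ceil = 2

floor = 1, ceil = 2


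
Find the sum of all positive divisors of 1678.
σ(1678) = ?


Divisors of 1678: 1, 2, 839, 1678
Sum = 1 + 2 + 839 + 1678 = 2520

σ(1678) = 2520


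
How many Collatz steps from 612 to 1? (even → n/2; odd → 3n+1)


612 → 306 → 153 → 460 → 230 → 115 → 346 → 173 → 520 → 260 → 130 → 65 → 196 → 98 → 49 → 148 → 74 → 37 → 112 → 56 → 28 → 14 → 7 → 22 → 11 → 34 → 17 → 52 → 26 → 13 → 40 → 20 → 10 → 5 → 16 → 8 → 4 → 2 → 1
Total steps = 38

38 steps


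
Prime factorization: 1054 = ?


1054 / 2 = 527
527 / 17 = 31
31 / 31 = 1
1054 = 2 × 17 × 31


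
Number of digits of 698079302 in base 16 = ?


698079302 in base 16 = 299BD846
Number of digits = 8

8 digits (base 16)


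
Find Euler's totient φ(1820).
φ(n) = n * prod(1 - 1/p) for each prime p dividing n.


1820 = 2^2 × 5 × 7 × 13
Prime factors: 2, 5, 7, 13
φ(1820) = 1820 × (1-1/2) × (1-1/5) × (1-1/7) × (1-1/13)
= 1820 × 1/2 × 4/5 × 6/7 × 12/13 = 576

φ(1820) = 576


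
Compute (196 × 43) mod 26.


196 × 43 = 8428
8428 mod 26 = 4


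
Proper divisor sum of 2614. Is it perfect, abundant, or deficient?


Proper divisors: 1, 2, 1307
Sum = 1 + 2 + 1307 = 1310
1310 < 2614 → deficient

s(2614) = 1310 (deficient)


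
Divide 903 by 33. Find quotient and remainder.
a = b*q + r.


903 = 33 * 27 + 12
Check: 891 + 12 = 903

q = 27, r = 12


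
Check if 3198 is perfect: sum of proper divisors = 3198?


Proper divisors of 3198: 1, 2, 3, 6, 13, 26, 39, 41, 78, 82, 123, 246, 533, 1066, 1599
Sum = 1 + 2 + 3 + 6 + 13 + 26 + 39 + 41 + 78 + 82 + 123 + 246 + 533 + 1066 + 1599 = 3858

No, 3198 is not perfect (3858 ≠ 3198)


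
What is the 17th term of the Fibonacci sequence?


Sequence: 1, 1, 2, 3, 5, 8, 13, 21, 34, 55, 89, 144, 233, 377, 610, 987, 1597
F(17) = 1597


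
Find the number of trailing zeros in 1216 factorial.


floor(1216/5) = 243
floor(1216/25) = 48
floor(1216/125) = 9
floor(1216/625) = 1
Total = 301

301 trailing zeros


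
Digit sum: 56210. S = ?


5 + 6 + 2 + 1 + 0 = 14


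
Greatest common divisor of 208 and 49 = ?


208 = 4 * 49 + 12
49 = 4 * 12 + 1
12 = 12 * 1 + 0
GCD = 1


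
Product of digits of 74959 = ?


7 × 4 × 9 × 5 × 9 = 11340


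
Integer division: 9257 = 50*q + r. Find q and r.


9257 = 50 * 185 + 7
Check: 9250 + 7 = 9257

q = 185, r = 7


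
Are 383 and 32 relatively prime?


Euclidean algorithm:
383 = 11 * 32 + 31
32 = 1 * 31 + 1
31 = 31 * 1 + 0
GCD(383, 32) = 1

Yes, coprime (GCD = 1)


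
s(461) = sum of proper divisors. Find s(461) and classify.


Proper divisors: 1
Sum = 1 = 1
1 < 461 → deficient

s(461) = 1 (deficient)


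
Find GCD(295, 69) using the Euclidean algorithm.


295 = 4 * 69 + 19
69 = 3 * 19 + 12
19 = 1 * 12 + 7
12 = 1 * 7 + 5
7 = 1 * 5 + 2
5 = 2 * 2 + 1
2 = 2 * 1 + 0
GCD = 1


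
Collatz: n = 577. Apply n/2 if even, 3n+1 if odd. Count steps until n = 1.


577 → 1732 → 866 → 433 → 1300 → 650 → 325 → 976 → 488 → 244 → 122 → 61 → 184 → 92 → 46 → 23 → 70 → 35 → 106 → 53 → 160 → 80 → 40 → 20 → 10 → 5 → 16 → 8 → 4 → 2 → 1
Total steps = 30

30 steps


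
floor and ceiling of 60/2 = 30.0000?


60/2 = 30.0000
floor = 30
ceil = 30

floor = 30, ceil = 30


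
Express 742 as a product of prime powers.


742 / 2 = 371
371 / 7 = 53
53 / 53 = 1
742 = 2 × 7 × 53


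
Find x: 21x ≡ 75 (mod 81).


GCD(21, 81) = 3 divides 75
Divide: 7x ≡ 25 (mod 27)
x ≡ 19 (mod 27)


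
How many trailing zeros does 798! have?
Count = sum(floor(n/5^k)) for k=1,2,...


floor(798/5) = 159
floor(798/25) = 31
floor(798/125) = 6
floor(798/625) = 1
Total = 197

197 trailing zeros


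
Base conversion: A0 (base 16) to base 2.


A0 (base 16) = 160 (decimal)
160 (decimal) = 10100000 (base 2)


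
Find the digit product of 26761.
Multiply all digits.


2 × 6 × 7 × 6 × 1 = 504


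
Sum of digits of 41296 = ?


4 + 1 + 2 + 9 + 6 = 22


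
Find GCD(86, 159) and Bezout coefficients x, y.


Tabular extended Euclidean (each row: r = 86*s + 159*t):
r=86, s=1, t=0
r=159, s=0, t=1
q=0: r=86, s=1, t=0   [86*(1) + 159*(0) = 86]
q=1: r=73, s=-1, t=1   [86*(-1) + 159*(1) = 73]
q=1: r=13, s=2, t=-1   [86*(2) + 159*(-1) = 13]
q=5: r=8, s=-11, t=6   [86*(-11) + 159*(6) = 8]
q=1: r=5, s=13, t=-7   [86*(13) + 159*(-7) = 5]
q=1: r=3, s=-24, t=13   [86*(-24) + 159*(13) = 3]
q=1: r=2, s=37, t=-20   [86*(37) + 159*(-20) = 2]
q=1: r=1, s=-61, t=33   [86*(-61) + 159*(33) = 1]
q=2: r=0, s=159, t=-86   [86*(159) + 159*(-86) = 0]
GCD = 1; from the row with r=1: x=-61, y=33
Check: 86*(-61) + 159*(33) = -5246 + 5247 = 1

GCD = 1, x = -61, y = 33


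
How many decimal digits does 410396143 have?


410396143 has 9 digits in base 10
floor(log10(410396143)) + 1 = floor(8.6132) + 1 = 9

9 digits (base 10)


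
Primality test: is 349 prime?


Check divisors up to sqrt(349) = 18.6815
No divisors found.
349 is prime.

Yes, 349 is prime


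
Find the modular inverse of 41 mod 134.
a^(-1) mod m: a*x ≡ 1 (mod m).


Use the extended Euclidean algorithm on (134, 41); each row r = 134*s + 41*t:
r=134, s=1, t=0
r=41, s=0, t=1
q=3: r=11, s=1, t=-3   [134*(1) + 41*(-3) = 11]
q=3: r=8, s=-3, t=10   [134*(-3) + 41*(10) = 8]
q=1: r=3, s=4, t=-13   [134*(4) + 41*(-13) = 3]
q=2: r=2, s=-11, t=36   [134*(-11) + 41*(36) = 2]
q=1: r=1, s=15, t=-49   [134*(15) + 41*(-49) = 1]
q=2: r=0, s=-41, t=134   [134*(-41) + 41*(134) = 0]
GCD = 1 with t = -49, so 41*(-49) ≡ 1 (mod 134)
Inverse = -49 mod 134 = 85
Check: 41 * 85 = 3485 ≡ 1 (mod 134)

41^(-1) ≡ 85 (mod 134)


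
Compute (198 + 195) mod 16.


198 + 195 = 393
393 mod 16 = 9


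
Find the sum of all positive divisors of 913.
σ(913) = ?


Divisors of 913: 1, 11, 83, 913
Sum = 1 + 11 + 83 + 913 = 1008

σ(913) = 1008


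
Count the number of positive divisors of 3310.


3310 = 2^1 × 5^1 × 331^1
d(3310) = (1+1) × (1+1) × (1+1) = 8

8 divisors


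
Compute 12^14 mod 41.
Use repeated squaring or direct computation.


12^1 mod 41 = 12
12^2 mod 41 = 21
12^3 mod 41 = 6
12^4 mod 41 = 31
12^5 mod 41 = 3
12^6 mod 41 = 36
12^7 mod 41 = 22
12^8 mod 41 = 18
12^9 mod 41 = 11
12^10 mod 41 = 9
12^11 mod 41 = 26
12^12 mod 41 = 25
12^13 mod 41 = 13
12^14 mod 41 = 33


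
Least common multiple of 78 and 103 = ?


GCD(78, 103) = 1
LCM = 78*103/1 = 8034/1 = 8034

LCM = 8034


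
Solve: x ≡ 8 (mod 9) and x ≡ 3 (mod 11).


M = 9*11 = 99
M1 = M/9 = 11, M2 = M/11 = 9
M1^(-1) mod 9 = 5, M2^(-1) mod 11 = 5
x = 8*11*5 + 3*9*5 = 575
575 mod 99 = 80
Check: 80 mod 9 = 8 ✓, 80 mod 11 = 3 ✓

x ≡ 80 (mod 99)


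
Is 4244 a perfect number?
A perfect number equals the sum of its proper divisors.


Proper divisors of 4244: 1, 2, 4, 1061, 2122
Sum = 1 + 2 + 4 + 1061 + 2122 = 3190

No, 4244 is not perfect (3190 ≠ 4244)


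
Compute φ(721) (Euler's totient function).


721 = 7 × 103
Prime factors: 7, 103
φ(721) = 721 × (1-1/7) × (1-1/103)
= 721 × 6/7 × 102/103 = 612

φ(721) = 612


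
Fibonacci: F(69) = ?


Sequence: 1, 1, 2, 3, 5, 8, 13, 21, 34, 55, 89, 144, 233, 377, 610, 987, 1597, 2584, 4181, 6765, 10946, 17711, 28657, 46368, 75025, 121393, 196418, 317811, 514229, 832040, 1346269, 2178309, 3524578, 5702887, 9227465, 14930352, 24157817, 39088169, 63245986, 102334155, 165580141, 267914296, 433494437, 701408733, 1134903170, 1836311903, 2971215073, 4807526976, 7778742049, 12586269025, 20365011074, 32951280099, 53316291173, 86267571272, 139583862445, 225851433717, 365435296162, 591286729879, 956722026041, 1548008755920, 2504730781961, 4052739537881, 6557470319842, 10610209857723, 17167680177565, 27777890035288, 44945570212853, 72723460248141, 117669030460994
F(69) = 117669030460994


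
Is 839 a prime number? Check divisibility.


Check divisors up to sqrt(839) = 28.9655
No divisors found.
839 is prime.

Yes, 839 is prime


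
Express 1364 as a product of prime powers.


1364 / 2 = 682
682 / 2 = 341
341 / 11 = 31
31 / 31 = 1
1364 = 2^2 × 11 × 31


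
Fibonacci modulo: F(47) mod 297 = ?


F(k) mod 297 for k=1..47:
1, 1, 2, 3, 5, 8, 13, 21, 34, 55, 89, 144, 233, 80, 16, 96, 112, 208, 23, 231, 254, 188, 145, 36, 181, 217, 101, 21, 122, 143, 265, 111, 79, 190, 269, 162, 134, 296, 133, 132, 265, 100, 68, 168, 236, 107, 46
F(47) mod 297 = 46


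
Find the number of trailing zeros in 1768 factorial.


floor(1768/5) = 353
floor(1768/25) = 70
floor(1768/125) = 14
floor(1768/625) = 2
Total = 439

439 trailing zeros


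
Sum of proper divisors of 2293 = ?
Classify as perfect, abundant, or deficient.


Proper divisors: 1
Sum = 1 = 1
1 < 2293 → deficient

s(2293) = 1 (deficient)


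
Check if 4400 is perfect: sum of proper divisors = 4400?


Proper divisors of 4400: 1, 2, 4, 5, 8, 10, 11, 16, 20, 22, 25, 40, 44, 50, 55, 80, 88, 100, 110, 176, 200, 220, 275, 400, 440, 550, 880, 1100, 2200
Sum = 1 + 2 + 4 + 5 + 8 + 10 + 11 + 16 + 20 + 22 + 25 + 40 + 44 + 50 + 55 + 80 + 88 + 100 + 110 + 176 + 200 + 220 + 275 + 400 + 440 + 550 + 880 + 1100 + 2200 = 7132

No, 4400 is not perfect (7132 ≠ 4400)


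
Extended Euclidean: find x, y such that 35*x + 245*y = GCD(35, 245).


Tabular extended Euclidean (each row: r = 35*s + 245*t):
r=35, s=1, t=0
r=245, s=0, t=1
q=0: r=35, s=1, t=0   [35*(1) + 245*(0) = 35]
q=7: r=0, s=-7, t=1   [35*(-7) + 245*(1) = 0]
GCD = 35; from the row with r=35: x=1, y=0
Check: 35*(1) + 245*(0) = 35 + 0 = 35

GCD = 35, x = 1, y = 0


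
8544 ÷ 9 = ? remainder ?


8544 = 9 * 949 + 3
Check: 8541 + 3 = 8544

q = 949, r = 3


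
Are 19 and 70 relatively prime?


Euclidean algorithm:
70 = 3 * 19 + 13
19 = 1 * 13 + 6
13 = 2 * 6 + 1
6 = 6 * 1 + 0
GCD(19, 70) = 1

Yes, coprime (GCD = 1)


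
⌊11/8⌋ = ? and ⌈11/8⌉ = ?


11/8 = 1.3750
floor = 1
ceil = 2

floor = 1, ceil = 2


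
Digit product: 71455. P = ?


7 × 1 × 4 × 5 × 5 = 700


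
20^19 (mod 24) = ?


20^1 mod 24 = 20
20^2 mod 24 = 16
20^3 mod 24 = 8
20^4 mod 24 = 16
20^5 mod 24 = 8
20^6 mod 24 = 16
20^7 mod 24 = 8
20^8 mod 24 = 16
20^9 mod 24 = 8
20^10 mod 24 = 16
20^11 mod 24 = 8
20^12 mod 24 = 16
20^13 mod 24 = 8
20^14 mod 24 = 16
20^15 mod 24 = 8
20^16 mod 24 = 16
20^17 mod 24 = 8
20^18 mod 24 = 16
20^19 mod 24 = 8


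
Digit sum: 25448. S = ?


2 + 5 + 4 + 4 + 8 = 23


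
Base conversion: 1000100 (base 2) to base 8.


1000100 (base 2) = 68 (decimal)
68 (decimal) = 104 (base 8)


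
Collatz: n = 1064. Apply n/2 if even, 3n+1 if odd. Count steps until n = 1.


1064 → 532 → 266 → 133 → 400 → 200 → 100 → 50 → 25 → 76 → 38 → 19 → 58 → 29 → 88 → 44 → 22 → 11 → 34 → 17 → 52 → 26 → 13 → 40 → 20 → 10 → 5 → 16 → 8 → 4 → 2 → 1
Total steps = 31

31 steps


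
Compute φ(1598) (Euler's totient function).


1598 = 2 × 17 × 47
Prime factors: 2, 17, 47
φ(1598) = 1598 × (1-1/2) × (1-1/17) × (1-1/47)
= 1598 × 1/2 × 16/17 × 46/47 = 736

φ(1598) = 736


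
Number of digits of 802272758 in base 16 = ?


802272758 in base 16 = 2FD1B5F6
Number of digits = 8

8 digits (base 16)


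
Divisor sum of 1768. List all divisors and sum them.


Divisors of 1768: 1, 2, 4, 8, 13, 17, 26, 34, 52, 68, 104, 136, 221, 442, 884, 1768
Sum = 1 + 2 + 4 + 8 + 13 + 17 + 26 + 34 + 52 + 68 + 104 + 136 + 221 + 442 + 884 + 1768 = 3780

σ(1768) = 3780
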